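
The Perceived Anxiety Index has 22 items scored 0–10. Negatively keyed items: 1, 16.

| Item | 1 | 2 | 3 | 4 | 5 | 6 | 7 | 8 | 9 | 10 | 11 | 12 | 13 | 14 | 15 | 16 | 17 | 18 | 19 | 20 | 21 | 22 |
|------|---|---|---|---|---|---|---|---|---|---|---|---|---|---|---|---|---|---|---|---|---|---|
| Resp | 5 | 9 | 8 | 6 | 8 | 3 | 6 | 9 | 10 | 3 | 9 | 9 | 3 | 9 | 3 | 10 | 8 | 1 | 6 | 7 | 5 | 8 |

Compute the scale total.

Apply reverse scoring (reverse-coded value = 10 − response):
  item 1: 10 − 5 = 5
  item 16: 10 − 10 = 0
Scored items: 5, 9, 8, 6, 8, 3, 6, 9, 10, 3, 9, 9, 3, 9, 3, 0, 8, 1, 6, 7, 5, 8
Total = 5 + 9 + 8 + 6 + 8 + 3 + 6 + 9 + 10 + 3 + 9 + 9 + 3 + 9 + 3 + 0 + 8 + 1 + 6 + 7 + 5 + 8 = 135

135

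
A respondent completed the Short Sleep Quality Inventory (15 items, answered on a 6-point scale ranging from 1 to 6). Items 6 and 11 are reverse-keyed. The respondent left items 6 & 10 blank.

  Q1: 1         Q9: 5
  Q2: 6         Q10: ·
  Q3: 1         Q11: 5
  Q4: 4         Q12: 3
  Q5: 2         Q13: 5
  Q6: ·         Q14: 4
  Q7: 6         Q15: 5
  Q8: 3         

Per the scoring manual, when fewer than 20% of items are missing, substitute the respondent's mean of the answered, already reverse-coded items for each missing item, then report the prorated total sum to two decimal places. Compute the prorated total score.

54.23

Reverse-coded (reversed = (1+6) − raw = 7 − raw):
  item 11: 7 − 5 = 2
Completed scored items (13 of 15): 1, 6, 1, 4, 2, 6, 3, 5, 2, 3, 5, 4, 5; sum = 47.
Person mean = 47 / 13 ≈ 3.6154
Prorated total = (47 / 13) × 15 = 54.23 (to 2 dp)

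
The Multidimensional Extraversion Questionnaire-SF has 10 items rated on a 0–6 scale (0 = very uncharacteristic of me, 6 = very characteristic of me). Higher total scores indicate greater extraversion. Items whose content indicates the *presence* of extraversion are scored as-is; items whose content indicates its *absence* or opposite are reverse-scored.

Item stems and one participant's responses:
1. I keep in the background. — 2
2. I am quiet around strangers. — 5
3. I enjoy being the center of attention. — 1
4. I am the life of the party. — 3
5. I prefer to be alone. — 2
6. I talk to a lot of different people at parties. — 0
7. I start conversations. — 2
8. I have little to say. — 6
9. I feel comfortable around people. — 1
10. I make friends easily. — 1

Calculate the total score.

Items 1, 2, 5, 8 describe the absence/opposite of extraversion → reverse-score.
reverse-coded value = 6 − response.
  item 1: 6 − 2 = 4
  item 2: 6 − 5 = 1
  item 3: 1
  item 4: 3
  item 5: 6 − 2 = 4
  item 6: 0
  item 7: 2
  item 8: 6 − 6 = 0
  item 9: 1
  item 10: 1
Total = 4 + 1 + 1 + 3 + 4 + 0 + 2 + 0 + 1 + 1 = 17

17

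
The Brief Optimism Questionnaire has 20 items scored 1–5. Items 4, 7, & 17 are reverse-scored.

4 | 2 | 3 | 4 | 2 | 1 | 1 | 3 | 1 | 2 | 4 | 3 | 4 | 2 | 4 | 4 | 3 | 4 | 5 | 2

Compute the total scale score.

60

Reverse-scored items use 6 − raw:
  item 4: 6 − 4 = 2
  item 7: 6 − 1 = 5
  item 17: 6 − 3 = 3
After reverse-coding: 4, 2, 3, 2, 2, 1, 5, 3, 1, 2, 4, 3, 4, 2, 4, 4, 3, 4, 5, 2
Total = 4 + 2 + 3 + 2 + 2 + 1 + 5 + 3 + 1 + 2 + 4 + 3 + 4 + 2 + 4 + 4 + 3 + 4 + 5 + 2 = 60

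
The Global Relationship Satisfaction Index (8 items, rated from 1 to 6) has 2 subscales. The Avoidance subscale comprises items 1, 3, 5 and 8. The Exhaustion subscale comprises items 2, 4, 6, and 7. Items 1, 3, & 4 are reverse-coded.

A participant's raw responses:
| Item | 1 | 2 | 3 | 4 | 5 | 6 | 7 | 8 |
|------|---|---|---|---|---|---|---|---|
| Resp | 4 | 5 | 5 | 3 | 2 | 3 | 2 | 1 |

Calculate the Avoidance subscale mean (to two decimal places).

2.00

Avoidance items: 1, 3, 5, 8.
Of these, items 1 & 3 are reverse-coded; reversed = (1+6) − raw = 7 − raw.
  item 1: 7 − 4 = 3
  item 3: 7 − 5 = 2
  item 5: 2
  item 8: 1
Sum = 3 + 2 + 2 + 1 = 8
Mean = 8 / 4 = 2.00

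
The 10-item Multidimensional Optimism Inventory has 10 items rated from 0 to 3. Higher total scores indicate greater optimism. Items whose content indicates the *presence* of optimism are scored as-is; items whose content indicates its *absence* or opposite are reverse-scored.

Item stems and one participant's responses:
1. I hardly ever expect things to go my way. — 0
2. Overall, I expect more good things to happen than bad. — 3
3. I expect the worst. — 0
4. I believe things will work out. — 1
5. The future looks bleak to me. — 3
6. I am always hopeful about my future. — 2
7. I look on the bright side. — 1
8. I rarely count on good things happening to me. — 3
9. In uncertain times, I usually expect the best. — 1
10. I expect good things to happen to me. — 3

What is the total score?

Items 1, 3, 5, 8 describe the absence/opposite of optimism → reverse-score.
reverse-coded value = 3 − response.
  item 1: 3 − 0 = 3
  item 2: 3
  item 3: 3 − 0 = 3
  item 4: 1
  item 5: 3 − 3 = 0
  item 6: 2
  item 7: 1
  item 8: 3 − 3 = 0
  item 9: 1
  item 10: 3
Total = 3 + 3 + 3 + 1 + 0 + 2 + 1 + 0 + 1 + 3 = 17

17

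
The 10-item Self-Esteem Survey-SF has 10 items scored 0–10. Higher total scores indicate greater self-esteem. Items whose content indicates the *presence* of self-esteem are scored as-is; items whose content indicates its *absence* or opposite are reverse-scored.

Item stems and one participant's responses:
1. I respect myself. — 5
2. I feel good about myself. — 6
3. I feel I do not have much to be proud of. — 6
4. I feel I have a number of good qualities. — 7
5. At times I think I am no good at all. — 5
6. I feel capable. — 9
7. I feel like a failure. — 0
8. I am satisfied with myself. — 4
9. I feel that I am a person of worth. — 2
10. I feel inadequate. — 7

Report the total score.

Items 3, 5, 7, 10 describe the absence/opposite of self-esteem → reverse-score.
on a 0–10 scale, reversed = 10 − raw.
  item 1: 5
  item 2: 6
  item 3: 10 − 6 = 4
  item 4: 7
  item 5: 10 − 5 = 5
  item 6: 9
  item 7: 10 − 0 = 10
  item 8: 4
  item 9: 2
  item 10: 10 − 7 = 3
Total = 5 + 6 + 4 + 7 + 5 + 9 + 10 + 4 + 2 + 3 = 55

55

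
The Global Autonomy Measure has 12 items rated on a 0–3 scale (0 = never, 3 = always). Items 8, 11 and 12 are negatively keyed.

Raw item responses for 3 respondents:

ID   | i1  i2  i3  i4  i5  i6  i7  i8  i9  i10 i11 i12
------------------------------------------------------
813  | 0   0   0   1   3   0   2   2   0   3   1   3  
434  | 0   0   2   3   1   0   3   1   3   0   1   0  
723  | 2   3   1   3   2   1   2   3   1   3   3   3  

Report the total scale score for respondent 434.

Respondent 434 raw: 0, 0, 2, 3, 1, 0, 3, 1, 3, 0, 1, 0.
Reverse-coded (reverse-coded value = 3 − response):
  item 1: 0
  item 2: 0
  item 3: 2
  item 4: 3
  item 5: 1
  item 6: 0
  item 7: 3
  item 8: 3 − 1 = 2
  item 9: 3
  item 10: 0
  item 11: 3 − 1 = 2
  item 12: 3 − 0 = 3
Sum = 0 + 0 + 2 + 3 + 1 + 0 + 3 + 2 + 3 + 0 + 2 + 3 = 19

19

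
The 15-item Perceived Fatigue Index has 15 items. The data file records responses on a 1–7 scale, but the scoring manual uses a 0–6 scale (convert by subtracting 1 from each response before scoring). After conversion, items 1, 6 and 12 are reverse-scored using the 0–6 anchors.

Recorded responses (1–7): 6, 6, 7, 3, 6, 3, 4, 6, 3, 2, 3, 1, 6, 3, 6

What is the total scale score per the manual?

Convert to 0–6: 5, 5, 6, 2, 5, 2, 3, 5, 2, 1, 2, 0, 5, 2, 5
Reverse-coded (reverse-coded value = 6 − response):
  item 1: 6 − 5 = 1
  item 6: 6 − 2 = 4
  item 12: 6 − 0 = 6
Scored: 1, 5, 6, 2, 5, 4, 3, 5, 2, 1, 2, 6, 5, 2, 5
Total = 54

54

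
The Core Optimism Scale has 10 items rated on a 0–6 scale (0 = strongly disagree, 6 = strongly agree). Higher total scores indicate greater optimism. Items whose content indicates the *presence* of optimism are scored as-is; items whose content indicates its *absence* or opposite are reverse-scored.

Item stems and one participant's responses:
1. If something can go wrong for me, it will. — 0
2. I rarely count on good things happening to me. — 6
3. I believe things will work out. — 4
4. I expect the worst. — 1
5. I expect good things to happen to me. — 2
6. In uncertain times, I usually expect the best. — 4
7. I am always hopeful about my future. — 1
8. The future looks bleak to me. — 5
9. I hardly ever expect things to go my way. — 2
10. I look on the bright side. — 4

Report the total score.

31

Items 1, 2, 4, 8, 9 describe the absence/opposite of optimism → reverse-score.
on a 0–6 scale, reversed = 6 − raw.
  item 1: 6 − 0 = 6
  item 2: 6 − 6 = 0
  item 3: 4
  item 4: 6 − 1 = 5
  item 5: 2
  item 6: 4
  item 7: 1
  item 8: 6 − 5 = 1
  item 9: 6 − 2 = 4
  item 10: 4
Total = 6 + 0 + 4 + 5 + 2 + 4 + 1 + 1 + 4 + 4 = 31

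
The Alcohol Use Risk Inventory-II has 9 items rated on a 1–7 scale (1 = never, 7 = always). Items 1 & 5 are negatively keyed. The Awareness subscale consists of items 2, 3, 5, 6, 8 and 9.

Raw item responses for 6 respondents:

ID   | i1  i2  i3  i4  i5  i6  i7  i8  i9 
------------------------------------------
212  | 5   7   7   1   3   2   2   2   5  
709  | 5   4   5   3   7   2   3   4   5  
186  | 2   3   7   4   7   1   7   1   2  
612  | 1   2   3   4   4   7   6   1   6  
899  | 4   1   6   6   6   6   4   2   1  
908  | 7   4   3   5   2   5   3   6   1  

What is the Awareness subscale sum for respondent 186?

Respondent 186 raw: 2, 3, 7, 4, 7, 1, 7, 1, 2.
Awareness items: 2, 3, 5, 6, 8, 9.
Reverse-coded (on a 1–7 scale, reversed = 8 − raw):
  item 2: 3
  item 3: 7
  item 5: 8 − 7 = 1
  item 6: 1
  item 8: 1
  item 9: 2
Sum = 3 + 7 + 1 + 1 + 1 + 2 = 15

15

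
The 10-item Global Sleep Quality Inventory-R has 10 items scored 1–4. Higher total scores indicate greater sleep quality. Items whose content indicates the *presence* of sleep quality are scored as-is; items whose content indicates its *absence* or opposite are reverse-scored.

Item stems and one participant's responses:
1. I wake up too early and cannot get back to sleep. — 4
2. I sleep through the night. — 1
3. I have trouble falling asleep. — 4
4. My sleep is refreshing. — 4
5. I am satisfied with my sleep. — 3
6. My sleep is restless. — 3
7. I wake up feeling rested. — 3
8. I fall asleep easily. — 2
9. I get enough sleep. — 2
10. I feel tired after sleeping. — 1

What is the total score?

23

Items 1, 3, 6, 10 describe the absence/opposite of sleep quality → reverse-score.
on a 1–4 scale, reversed = 5 − raw.
  item 1: 5 − 4 = 1
  item 2: 1
  item 3: 5 − 4 = 1
  item 4: 4
  item 5: 3
  item 6: 5 − 3 = 2
  item 7: 3
  item 8: 2
  item 9: 2
  item 10: 5 − 1 = 4
Total = 1 + 1 + 1 + 4 + 3 + 2 + 3 + 2 + 2 + 4 = 23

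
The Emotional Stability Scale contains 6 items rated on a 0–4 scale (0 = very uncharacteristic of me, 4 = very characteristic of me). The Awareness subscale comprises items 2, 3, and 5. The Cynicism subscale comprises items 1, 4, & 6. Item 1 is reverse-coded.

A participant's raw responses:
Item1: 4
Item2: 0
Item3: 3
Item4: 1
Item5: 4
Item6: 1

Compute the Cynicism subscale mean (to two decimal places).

0.67

Cynicism items: 1, 4, 6.
Of these, item 1 is reverse-coded; reversed = (0+4) − raw = 4 − raw.
  item 1: 4 − 4 = 0
  item 4: 1
  item 6: 1
Sum = 0 + 1 + 1 = 2
Mean = 2 / 3 = 0.67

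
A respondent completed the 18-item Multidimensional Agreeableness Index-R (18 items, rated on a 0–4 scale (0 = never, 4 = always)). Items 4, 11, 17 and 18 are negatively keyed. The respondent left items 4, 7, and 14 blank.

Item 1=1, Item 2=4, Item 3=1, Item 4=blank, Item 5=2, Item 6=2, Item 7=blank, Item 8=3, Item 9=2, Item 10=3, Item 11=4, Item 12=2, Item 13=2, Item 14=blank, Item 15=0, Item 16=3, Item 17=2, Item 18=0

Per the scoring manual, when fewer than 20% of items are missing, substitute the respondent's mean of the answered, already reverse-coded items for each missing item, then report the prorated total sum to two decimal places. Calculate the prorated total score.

Reverse-coded (on a 0–4 scale, reversed = 4 − raw):
  item 11: 4 − 4 = 0
  item 17: 4 − 2 = 2
  item 18: 4 − 0 = 4
Completed scored items (15 of 18): 1, 4, 1, 2, 2, 3, 2, 3, 0, 2, 2, 0, 3, 2, 4; sum = 31.
Person mean = 31 / 15 ≈ 2.0667
Prorated total = (31 / 15) × 18 = 37.20 (to 2 dp)

37.20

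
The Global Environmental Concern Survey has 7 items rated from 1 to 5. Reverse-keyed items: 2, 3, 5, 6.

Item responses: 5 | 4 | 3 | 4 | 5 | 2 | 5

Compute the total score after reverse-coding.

24

Raw sum = 28. Reverse-keyed items: 2, 3, 5, 6; their raw sum = 14.
Each reversal replaces raw with 6 − raw, changing the total by 6 − 2·raw per item.
Total = 28 + 4·6 − 2·14 = 28 + 24 − 28 = 24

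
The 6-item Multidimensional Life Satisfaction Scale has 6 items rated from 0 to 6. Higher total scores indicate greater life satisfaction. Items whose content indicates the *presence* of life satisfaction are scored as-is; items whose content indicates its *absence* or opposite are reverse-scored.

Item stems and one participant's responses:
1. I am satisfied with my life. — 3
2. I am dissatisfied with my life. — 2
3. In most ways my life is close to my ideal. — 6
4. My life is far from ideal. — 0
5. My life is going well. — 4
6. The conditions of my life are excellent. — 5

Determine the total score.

28

Items 2, 4 describe the absence/opposite of life satisfaction → reverse-score.
reversed = (0+6) − raw = 6 − raw.
  item 1: 3
  item 2: 6 − 2 = 4
  item 3: 6
  item 4: 6 − 0 = 6
  item 5: 4
  item 6: 5
Total = 3 + 4 + 6 + 6 + 4 + 5 = 28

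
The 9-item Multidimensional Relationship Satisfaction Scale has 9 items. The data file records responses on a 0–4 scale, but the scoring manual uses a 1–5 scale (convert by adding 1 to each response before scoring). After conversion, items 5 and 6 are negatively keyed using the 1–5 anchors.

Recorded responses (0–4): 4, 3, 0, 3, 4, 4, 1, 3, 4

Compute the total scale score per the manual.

Convert to 1–5: 5, 4, 1, 4, 5, 5, 2, 4, 5
Reverse-coded (on a 1–5 scale, reversed = 6 − raw):
  item 5: 6 − 5 = 1
  item 6: 6 − 5 = 1
Scored: 5, 4, 1, 4, 1, 1, 2, 4, 5
Total = 27

27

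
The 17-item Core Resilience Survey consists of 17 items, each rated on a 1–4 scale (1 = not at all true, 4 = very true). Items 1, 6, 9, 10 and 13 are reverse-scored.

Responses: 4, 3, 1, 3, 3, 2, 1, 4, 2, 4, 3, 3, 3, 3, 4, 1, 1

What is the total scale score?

Apply reverse scoring (on a 1–4 scale, reversed = 5 − raw):
  item 1: 5 − 4 = 1
  item 6: 5 − 2 = 3
  item 9: 5 − 2 = 3
  item 10: 5 − 4 = 1
  item 13: 5 − 3 = 2
Scored responses: 1, 3, 1, 3, 3, 3, 1, 4, 3, 1, 3, 3, 2, 3, 4, 1, 1
Total = 1 + 3 + 1 + 3 + 3 + 3 + 1 + 4 + 3 + 1 + 3 + 3 + 2 + 3 + 4 + 1 + 1 = 40

40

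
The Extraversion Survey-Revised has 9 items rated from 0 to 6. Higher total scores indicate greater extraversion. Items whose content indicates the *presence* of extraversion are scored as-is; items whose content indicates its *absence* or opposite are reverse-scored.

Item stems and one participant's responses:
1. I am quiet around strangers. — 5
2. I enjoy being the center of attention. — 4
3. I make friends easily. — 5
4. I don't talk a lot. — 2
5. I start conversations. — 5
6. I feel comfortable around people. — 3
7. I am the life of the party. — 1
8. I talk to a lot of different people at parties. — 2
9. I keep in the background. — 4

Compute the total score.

27

Items 1, 4, 9 describe the absence/opposite of extraversion → reverse-score.
reversed = (0+6) − raw = 6 − raw.
  item 1: 6 − 5 = 1
  item 2: 4
  item 3: 5
  item 4: 6 − 2 = 4
  item 5: 5
  item 6: 3
  item 7: 1
  item 8: 2
  item 9: 6 − 4 = 2
Total = 1 + 4 + 5 + 4 + 5 + 3 + 1 + 2 + 2 = 27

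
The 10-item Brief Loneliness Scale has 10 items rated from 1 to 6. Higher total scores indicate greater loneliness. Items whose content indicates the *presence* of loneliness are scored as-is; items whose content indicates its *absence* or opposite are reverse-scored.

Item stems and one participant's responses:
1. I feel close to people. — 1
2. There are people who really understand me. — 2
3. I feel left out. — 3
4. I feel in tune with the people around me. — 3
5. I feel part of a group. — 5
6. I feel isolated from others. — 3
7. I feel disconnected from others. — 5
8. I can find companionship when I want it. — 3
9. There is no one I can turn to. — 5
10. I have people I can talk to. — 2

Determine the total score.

Items 1, 2, 4, 5, 8, 10 describe the absence/opposite of loneliness → reverse-score.
on a 1–6 scale, reversed = 7 − raw.
  item 1: 7 − 1 = 6
  item 2: 7 − 2 = 5
  item 3: 3
  item 4: 7 − 3 = 4
  item 5: 7 − 5 = 2
  item 6: 3
  item 7: 5
  item 8: 7 − 3 = 4
  item 9: 5
  item 10: 7 − 2 = 5
Total = 6 + 5 + 3 + 4 + 2 + 3 + 5 + 4 + 5 + 5 = 42

42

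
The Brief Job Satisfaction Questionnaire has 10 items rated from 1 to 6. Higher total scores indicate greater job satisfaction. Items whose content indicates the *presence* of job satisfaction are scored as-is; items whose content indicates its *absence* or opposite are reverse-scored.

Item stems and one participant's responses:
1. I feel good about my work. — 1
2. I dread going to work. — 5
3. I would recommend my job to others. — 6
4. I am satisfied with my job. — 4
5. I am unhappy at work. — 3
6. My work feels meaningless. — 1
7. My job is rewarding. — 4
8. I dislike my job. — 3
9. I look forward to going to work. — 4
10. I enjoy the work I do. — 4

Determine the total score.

Items 2, 5, 6, 8 describe the absence/opposite of job satisfaction → reverse-score.
reverse-coded value = 7 − response.
  item 1: 1
  item 2: 7 − 5 = 2
  item 3: 6
  item 4: 4
  item 5: 7 − 3 = 4
  item 6: 7 − 1 = 6
  item 7: 4
  item 8: 7 − 3 = 4
  item 9: 4
  item 10: 4
Total = 1 + 2 + 6 + 4 + 4 + 6 + 4 + 4 + 4 + 4 = 39

39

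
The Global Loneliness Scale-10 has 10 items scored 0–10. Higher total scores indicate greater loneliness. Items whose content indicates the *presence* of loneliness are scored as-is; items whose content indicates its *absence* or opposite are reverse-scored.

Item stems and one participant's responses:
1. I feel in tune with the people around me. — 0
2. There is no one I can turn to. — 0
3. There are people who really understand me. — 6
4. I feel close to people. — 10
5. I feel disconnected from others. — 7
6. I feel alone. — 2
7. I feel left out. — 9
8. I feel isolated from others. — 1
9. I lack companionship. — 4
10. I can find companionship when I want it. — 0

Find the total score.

47

Items 1, 3, 4, 10 describe the absence/opposite of loneliness → reverse-score.
on a 0–10 scale, reversed = 10 − raw.
  item 1: 10 − 0 = 10
  item 2: 0
  item 3: 10 − 6 = 4
  item 4: 10 − 10 = 0
  item 5: 7
  item 6: 2
  item 7: 9
  item 8: 1
  item 9: 4
  item 10: 10 − 0 = 10
Total = 10 + 0 + 4 + 0 + 7 + 2 + 9 + 1 + 4 + 10 = 47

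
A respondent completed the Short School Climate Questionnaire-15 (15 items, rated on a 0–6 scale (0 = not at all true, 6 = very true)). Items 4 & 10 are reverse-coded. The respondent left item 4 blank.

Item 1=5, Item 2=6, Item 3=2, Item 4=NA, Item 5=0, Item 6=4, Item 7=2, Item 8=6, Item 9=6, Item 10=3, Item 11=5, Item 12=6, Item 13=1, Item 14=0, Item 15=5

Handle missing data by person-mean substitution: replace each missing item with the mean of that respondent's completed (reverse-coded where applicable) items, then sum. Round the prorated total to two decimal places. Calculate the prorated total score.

54.64

Reverse-coded (reversed = (0+6) − raw = 6 − raw):
  item 10: 6 − 3 = 3
Completed scored items (14 of 15): 5, 6, 2, 0, 4, 2, 6, 6, 3, 5, 6, 1, 0, 5; sum = 51.
Person mean = 51 / 14 ≈ 3.6429
Prorated total = (51 / 14) × 15 = 54.64 (to 2 dp)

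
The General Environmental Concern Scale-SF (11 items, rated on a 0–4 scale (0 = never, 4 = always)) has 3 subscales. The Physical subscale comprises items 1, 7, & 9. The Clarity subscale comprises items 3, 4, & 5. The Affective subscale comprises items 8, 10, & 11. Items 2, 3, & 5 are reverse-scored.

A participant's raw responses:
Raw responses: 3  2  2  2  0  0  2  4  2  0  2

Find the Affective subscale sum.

6

Affective items: 8, 10, 11.
  item 8: 4
  item 10: 0
  item 11: 2
Sum = 4 + 0 + 2 = 6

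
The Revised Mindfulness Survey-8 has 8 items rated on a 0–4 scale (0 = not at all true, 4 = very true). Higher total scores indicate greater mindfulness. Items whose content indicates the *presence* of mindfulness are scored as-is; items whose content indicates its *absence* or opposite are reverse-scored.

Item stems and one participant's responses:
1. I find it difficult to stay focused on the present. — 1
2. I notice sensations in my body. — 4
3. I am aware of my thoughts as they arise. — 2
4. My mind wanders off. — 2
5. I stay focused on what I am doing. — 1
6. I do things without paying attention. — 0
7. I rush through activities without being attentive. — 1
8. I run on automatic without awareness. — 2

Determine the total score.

Items 1, 4, 6, 7, 8 describe the absence/opposite of mindfulness → reverse-score.
reversed = (0+4) − raw = 4 − raw.
  item 1: 4 − 1 = 3
  item 2: 4
  item 3: 2
  item 4: 4 − 2 = 2
  item 5: 1
  item 6: 4 − 0 = 4
  item 7: 4 − 1 = 3
  item 8: 4 − 2 = 2
Total = 3 + 4 + 2 + 2 + 1 + 4 + 3 + 2 = 21

21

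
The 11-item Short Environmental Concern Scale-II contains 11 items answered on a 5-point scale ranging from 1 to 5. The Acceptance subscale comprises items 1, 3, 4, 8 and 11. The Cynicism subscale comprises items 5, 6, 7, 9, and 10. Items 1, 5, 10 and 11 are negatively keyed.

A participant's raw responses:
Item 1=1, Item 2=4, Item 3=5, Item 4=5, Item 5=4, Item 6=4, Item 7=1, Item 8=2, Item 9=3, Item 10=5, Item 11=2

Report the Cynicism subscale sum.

Cynicism items: 5, 6, 7, 9, 10.
Of these, items 5 & 10 are negatively keyed; reverse-coded value = 6 − response.
  item 5: 6 − 4 = 2
  item 6: 4
  item 7: 1
  item 9: 3
  item 10: 6 − 5 = 1
Sum = 2 + 4 + 1 + 3 + 1 = 11

11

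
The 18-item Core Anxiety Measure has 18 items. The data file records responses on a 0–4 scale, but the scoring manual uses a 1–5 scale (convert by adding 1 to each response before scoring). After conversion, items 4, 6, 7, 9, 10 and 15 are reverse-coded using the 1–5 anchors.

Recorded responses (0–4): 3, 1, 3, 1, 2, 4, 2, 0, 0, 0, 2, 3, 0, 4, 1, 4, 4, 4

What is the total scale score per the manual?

Convert to 1–5: 4, 2, 4, 2, 3, 5, 3, 1, 1, 1, 3, 4, 1, 5, 2, 5, 5, 5
Reverse-coded (reversed = (1+5) − raw = 6 − raw):
  item 4: 6 − 2 = 4
  item 6: 6 − 5 = 1
  item 7: 6 − 3 = 3
  item 9: 6 − 1 = 5
  item 10: 6 − 1 = 5
  item 15: 6 − 2 = 4
Scored: 4, 2, 4, 4, 3, 1, 3, 1, 5, 5, 3, 4, 1, 5, 4, 5, 5, 5
Total = 64

64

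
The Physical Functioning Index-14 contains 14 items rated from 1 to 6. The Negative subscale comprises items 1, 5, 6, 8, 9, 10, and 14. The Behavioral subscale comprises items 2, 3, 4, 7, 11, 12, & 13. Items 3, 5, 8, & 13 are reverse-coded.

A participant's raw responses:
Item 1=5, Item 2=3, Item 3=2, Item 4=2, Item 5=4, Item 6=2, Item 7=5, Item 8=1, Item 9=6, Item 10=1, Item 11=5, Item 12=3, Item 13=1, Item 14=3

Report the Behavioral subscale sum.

29

Behavioral items: 2, 3, 4, 7, 11, 12, 13.
Of these, items 3 and 13 are reverse-coded; reversed = (1+6) − raw = 7 − raw.
  item 2: 3
  item 3: 7 − 2 = 5
  item 4: 2
  item 7: 5
  item 11: 5
  item 12: 3
  item 13: 7 − 1 = 6
Sum = 3 + 5 + 2 + 5 + 5 + 3 + 6 = 29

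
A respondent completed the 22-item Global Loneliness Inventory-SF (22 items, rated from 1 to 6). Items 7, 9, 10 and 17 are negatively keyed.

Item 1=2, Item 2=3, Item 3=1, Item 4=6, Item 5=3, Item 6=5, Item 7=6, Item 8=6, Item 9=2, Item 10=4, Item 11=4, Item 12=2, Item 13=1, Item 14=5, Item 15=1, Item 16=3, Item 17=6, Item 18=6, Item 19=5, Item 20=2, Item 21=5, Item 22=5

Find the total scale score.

75

Raw sum = 83. Negatively keyed items: 7, 9, 10, 17; their raw sum = 18.
Each reversal replaces raw with 7 − raw, changing the total by 7 − 2·raw per item.
Total = 83 + 4·7 − 2·18 = 83 + 28 − 36 = 75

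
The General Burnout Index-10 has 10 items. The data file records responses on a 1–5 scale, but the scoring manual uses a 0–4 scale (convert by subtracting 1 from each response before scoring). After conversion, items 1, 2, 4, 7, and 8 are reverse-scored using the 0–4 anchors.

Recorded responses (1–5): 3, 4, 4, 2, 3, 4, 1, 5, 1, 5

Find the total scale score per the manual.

Convert to 0–4: 2, 3, 3, 1, 2, 3, 0, 4, 0, 4
Reverse-coded (on a 0–4 scale, reversed = 4 − raw):
  item 1: 4 − 2 = 2
  item 2: 4 − 3 = 1
  item 4: 4 − 1 = 3
  item 7: 4 − 0 = 4
  item 8: 4 − 4 = 0
Scored: 2, 1, 3, 3, 2, 3, 4, 0, 0, 4
Total = 22

22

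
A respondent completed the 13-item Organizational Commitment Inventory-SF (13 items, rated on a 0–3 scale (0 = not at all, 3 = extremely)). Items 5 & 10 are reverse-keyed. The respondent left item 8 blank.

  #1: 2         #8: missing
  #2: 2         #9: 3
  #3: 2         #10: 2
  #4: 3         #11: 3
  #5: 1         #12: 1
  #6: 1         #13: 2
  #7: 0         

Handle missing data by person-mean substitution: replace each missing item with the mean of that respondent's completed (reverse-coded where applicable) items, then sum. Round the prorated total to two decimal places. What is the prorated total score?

Reverse-coded (on a 0–3 scale, reversed = 3 − raw):
  item 5: 3 − 1 = 2
  item 10: 3 − 2 = 1
Completed scored items (12 of 13): 2, 2, 2, 3, 2, 1, 0, 3, 1, 3, 1, 2; sum = 22.
Person mean = 22 / 12 ≈ 1.8333
Prorated total = (22 / 12) × 13 = 23.83 (to 2 dp)

23.83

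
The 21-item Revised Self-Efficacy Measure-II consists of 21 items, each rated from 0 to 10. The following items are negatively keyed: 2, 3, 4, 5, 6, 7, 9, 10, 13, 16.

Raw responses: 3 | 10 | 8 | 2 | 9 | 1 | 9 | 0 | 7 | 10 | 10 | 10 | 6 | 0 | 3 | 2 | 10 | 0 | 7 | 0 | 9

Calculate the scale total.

88

Reversing items 2, 3, 4, 5, 6, 7, 9, 10, 13, and 16 with 10 − raw:
Total = 3 + (10−10) + (10−8) + (10−2) + (10−9) + (10−1) + (10−9) + 0 + (10−7) + (10−10) + 10 + 10 + (10−6) + 0 + 3 + (10−2) + 10 + 0 + 7 + 0 + 9
      = 3 + 0 + 2 + 8 + 1 + 9 + 1 + 0 + 3 + 0 + 10 + 10 + 4 + 0 + 3 + 8 + 10 + 0 + 7 + 0 + 9 = 88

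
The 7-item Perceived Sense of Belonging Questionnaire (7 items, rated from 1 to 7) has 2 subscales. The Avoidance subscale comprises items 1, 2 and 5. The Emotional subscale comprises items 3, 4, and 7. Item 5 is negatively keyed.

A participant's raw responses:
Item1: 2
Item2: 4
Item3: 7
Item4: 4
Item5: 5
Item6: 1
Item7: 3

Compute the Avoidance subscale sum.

Avoidance items: 1, 2, 5.
Of these, item 5 is negatively keyed; reversed = (1+7) − raw = 8 − raw.
  item 1: 2
  item 2: 4
  item 5: 8 − 5 = 3
Sum = 2 + 4 + 3 = 9

9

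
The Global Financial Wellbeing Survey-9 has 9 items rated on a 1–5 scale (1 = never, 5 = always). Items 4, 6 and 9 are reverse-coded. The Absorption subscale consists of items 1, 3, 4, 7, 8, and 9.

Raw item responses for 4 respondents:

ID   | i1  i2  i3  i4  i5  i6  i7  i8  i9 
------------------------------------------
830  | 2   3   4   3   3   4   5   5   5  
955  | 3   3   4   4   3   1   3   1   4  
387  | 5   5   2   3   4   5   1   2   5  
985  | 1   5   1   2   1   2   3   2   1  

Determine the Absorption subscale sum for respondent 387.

Respondent 387 raw: 5, 5, 2, 3, 4, 5, 1, 2, 5.
Absorption items: 1, 3, 4, 7, 8, 9.
Reverse-coded (on a 1–5 scale, reversed = 6 − raw):
  item 1: 5
  item 3: 2
  item 4: 6 − 3 = 3
  item 7: 1
  item 8: 2
  item 9: 6 − 5 = 1
Sum = 5 + 2 + 3 + 1 + 2 + 1 = 14

14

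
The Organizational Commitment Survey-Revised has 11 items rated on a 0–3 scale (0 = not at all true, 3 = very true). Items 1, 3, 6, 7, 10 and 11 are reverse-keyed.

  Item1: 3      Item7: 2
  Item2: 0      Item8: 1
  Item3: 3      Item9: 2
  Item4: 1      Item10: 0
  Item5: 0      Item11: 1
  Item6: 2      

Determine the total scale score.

Raw sum = 15. Reverse-keyed items: 1, 3, 6, 7, 10, 11; their raw sum = 11.
Each reversal replaces raw with 3 − raw, changing the total by 3 − 2·raw per item.
Total = 15 + 6·3 − 2·11 = 15 + 18 − 22 = 11

11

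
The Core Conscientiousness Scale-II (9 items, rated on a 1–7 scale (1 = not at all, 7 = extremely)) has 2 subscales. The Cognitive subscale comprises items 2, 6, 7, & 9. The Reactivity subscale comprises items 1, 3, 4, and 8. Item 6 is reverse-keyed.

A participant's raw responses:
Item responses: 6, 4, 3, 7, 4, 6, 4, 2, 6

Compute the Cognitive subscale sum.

Cognitive items: 2, 6, 7, 9.
Of these, item 6 is reverse-keyed; reverse-coded value = 8 − response.
  item 2: 4
  item 6: 8 − 6 = 2
  item 7: 4
  item 9: 6
Sum = 4 + 2 + 4 + 6 = 16

16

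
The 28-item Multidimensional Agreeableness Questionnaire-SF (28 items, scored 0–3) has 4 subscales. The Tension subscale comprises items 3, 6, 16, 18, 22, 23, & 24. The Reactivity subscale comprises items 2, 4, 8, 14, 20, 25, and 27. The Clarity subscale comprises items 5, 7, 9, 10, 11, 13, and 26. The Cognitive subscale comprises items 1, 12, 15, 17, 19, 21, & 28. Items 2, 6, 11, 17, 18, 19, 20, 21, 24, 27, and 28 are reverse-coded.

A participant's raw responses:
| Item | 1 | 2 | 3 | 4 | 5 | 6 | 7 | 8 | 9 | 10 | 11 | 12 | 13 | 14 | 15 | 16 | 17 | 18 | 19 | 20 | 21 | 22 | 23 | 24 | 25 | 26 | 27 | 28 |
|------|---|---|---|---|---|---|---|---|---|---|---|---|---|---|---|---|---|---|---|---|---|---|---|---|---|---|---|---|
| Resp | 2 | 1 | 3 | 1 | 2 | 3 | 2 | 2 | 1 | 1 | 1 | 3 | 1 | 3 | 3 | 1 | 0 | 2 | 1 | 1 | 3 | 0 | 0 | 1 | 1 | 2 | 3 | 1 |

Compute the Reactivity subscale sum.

11

Reactivity items: 2, 4, 8, 14, 20, 25, 27.
Of these, items 2, 20 and 27 are reverse-coded; on a 0–3 scale, reversed = 3 − raw.
  item 2: 3 − 1 = 2
  item 4: 1
  item 8: 2
  item 14: 3
  item 20: 3 − 1 = 2
  item 25: 1
  item 27: 3 − 3 = 0
Sum = 2 + 1 + 2 + 3 + 2 + 1 + 0 = 11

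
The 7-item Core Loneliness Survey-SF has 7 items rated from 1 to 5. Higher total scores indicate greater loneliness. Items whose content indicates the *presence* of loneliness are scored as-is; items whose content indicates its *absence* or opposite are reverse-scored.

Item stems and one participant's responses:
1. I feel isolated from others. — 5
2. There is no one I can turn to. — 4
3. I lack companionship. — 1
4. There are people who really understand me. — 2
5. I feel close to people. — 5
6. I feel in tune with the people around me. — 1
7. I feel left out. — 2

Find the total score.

22

Items 4, 5, 6 describe the absence/opposite of loneliness → reverse-score.
reverse-coded value = 6 − response.
  item 1: 5
  item 2: 4
  item 3: 1
  item 4: 6 − 2 = 4
  item 5: 6 − 5 = 1
  item 6: 6 − 1 = 5
  item 7: 2
Total = 5 + 4 + 1 + 4 + 1 + 5 + 2 = 22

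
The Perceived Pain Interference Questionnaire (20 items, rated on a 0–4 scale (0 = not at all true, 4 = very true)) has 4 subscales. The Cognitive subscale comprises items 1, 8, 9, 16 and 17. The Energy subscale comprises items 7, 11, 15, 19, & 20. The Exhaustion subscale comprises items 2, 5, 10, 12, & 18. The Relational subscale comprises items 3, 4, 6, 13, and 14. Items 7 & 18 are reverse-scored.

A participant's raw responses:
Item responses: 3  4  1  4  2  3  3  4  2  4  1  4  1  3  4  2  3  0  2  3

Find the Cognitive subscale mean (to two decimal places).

2.80

Cognitive items: 1, 8, 9, 16, 17.
  item 1: 3
  item 8: 4
  item 9: 2
  item 16: 2
  item 17: 3
Sum = 3 + 4 + 2 + 2 + 3 = 14
Mean = 14 / 5 = 2.80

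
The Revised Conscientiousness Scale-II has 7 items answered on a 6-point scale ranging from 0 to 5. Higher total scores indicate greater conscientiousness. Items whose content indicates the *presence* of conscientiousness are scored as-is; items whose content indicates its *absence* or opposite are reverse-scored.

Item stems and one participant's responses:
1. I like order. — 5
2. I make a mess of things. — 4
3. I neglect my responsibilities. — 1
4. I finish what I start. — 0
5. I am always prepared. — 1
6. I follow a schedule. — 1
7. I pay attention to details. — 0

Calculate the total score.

12

Items 2, 3 describe the absence/opposite of conscientiousness → reverse-score.
on a 0–5 scale, reversed = 5 − raw.
  item 1: 5
  item 2: 5 − 4 = 1
  item 3: 5 − 1 = 4
  item 4: 0
  item 5: 1
  item 6: 1
  item 7: 0
Total = 5 + 1 + 4 + 0 + 1 + 1 + 0 = 12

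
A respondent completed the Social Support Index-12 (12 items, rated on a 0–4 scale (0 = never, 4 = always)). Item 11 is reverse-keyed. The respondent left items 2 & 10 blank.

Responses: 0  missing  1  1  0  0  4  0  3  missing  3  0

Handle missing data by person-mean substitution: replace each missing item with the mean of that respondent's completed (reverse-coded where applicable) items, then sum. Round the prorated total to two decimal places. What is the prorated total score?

12.00

Reverse-coded (reversed = (0+4) − raw = 4 − raw):
  item 11: 4 − 3 = 1
Completed scored items (10 of 12): 0, 1, 1, 0, 0, 4, 0, 3, 1, 0; sum = 10.
Person mean = 10 / 10 ≈ 1.0000
Prorated total = (10 / 10) × 12 = 12.00 (to 2 dp)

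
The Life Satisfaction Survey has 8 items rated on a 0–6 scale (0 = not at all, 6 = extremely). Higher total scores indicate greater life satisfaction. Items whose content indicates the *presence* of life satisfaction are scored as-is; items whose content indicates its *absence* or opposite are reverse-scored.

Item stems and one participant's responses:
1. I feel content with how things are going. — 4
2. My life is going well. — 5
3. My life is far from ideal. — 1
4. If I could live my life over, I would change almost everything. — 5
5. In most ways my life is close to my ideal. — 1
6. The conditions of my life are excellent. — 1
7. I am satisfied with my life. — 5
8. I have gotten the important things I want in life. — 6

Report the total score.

Items 3, 4 describe the absence/opposite of life satisfaction → reverse-score.
reverse-coded value = 6 − response.
  item 1: 4
  item 2: 5
  item 3: 6 − 1 = 5
  item 4: 6 − 5 = 1
  item 5: 1
  item 6: 1
  item 7: 5
  item 8: 6
Total = 4 + 5 + 5 + 1 + 1 + 1 + 5 + 6 = 28

28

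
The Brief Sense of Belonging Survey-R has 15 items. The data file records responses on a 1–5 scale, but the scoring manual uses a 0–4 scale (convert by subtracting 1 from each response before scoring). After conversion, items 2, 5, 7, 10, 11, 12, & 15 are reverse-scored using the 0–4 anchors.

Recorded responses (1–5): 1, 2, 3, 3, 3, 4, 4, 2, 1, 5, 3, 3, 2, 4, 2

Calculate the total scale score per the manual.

Convert to 0–4: 0, 1, 2, 2, 2, 3, 3, 1, 0, 4, 2, 2, 1, 3, 1
Reverse-coded (on a 0–4 scale, reversed = 4 − raw):
  item 2: 4 − 1 = 3
  item 5: 4 − 2 = 2
  item 7: 4 − 3 = 1
  item 10: 4 − 4 = 0
  item 11: 4 − 2 = 2
  item 12: 4 − 2 = 2
  item 15: 4 − 1 = 3
Scored: 0, 3, 2, 2, 2, 3, 1, 1, 0, 0, 2, 2, 1, 3, 3
Total = 25

25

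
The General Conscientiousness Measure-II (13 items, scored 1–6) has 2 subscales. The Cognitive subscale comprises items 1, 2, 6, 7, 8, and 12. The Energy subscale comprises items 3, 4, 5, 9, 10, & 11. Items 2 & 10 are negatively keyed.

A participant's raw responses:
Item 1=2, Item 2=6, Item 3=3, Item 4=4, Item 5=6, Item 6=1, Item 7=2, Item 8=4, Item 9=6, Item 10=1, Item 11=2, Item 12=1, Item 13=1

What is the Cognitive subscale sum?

11

Cognitive items: 1, 2, 6, 7, 8, 12.
Of these, item 2 is negatively keyed; reversed = (1+6) − raw = 7 − raw.
  item 1: 2
  item 2: 7 − 6 = 1
  item 6: 1
  item 7: 2
  item 8: 4
  item 12: 1
Sum = 2 + 1 + 1 + 2 + 4 + 1 = 11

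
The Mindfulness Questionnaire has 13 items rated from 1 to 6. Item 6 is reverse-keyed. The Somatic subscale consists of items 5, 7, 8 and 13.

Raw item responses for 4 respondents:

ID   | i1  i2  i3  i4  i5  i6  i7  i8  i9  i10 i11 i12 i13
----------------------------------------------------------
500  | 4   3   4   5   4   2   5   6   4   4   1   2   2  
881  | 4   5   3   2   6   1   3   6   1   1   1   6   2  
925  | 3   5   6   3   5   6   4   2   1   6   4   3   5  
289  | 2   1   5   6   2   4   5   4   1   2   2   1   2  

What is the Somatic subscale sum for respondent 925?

Respondent 925 raw: 3, 5, 6, 3, 5, 6, 4, 2, 1, 6, 4, 3, 5.
Somatic items: 5, 7, 8, 13.
Reverse-coded (reverse-coded value = 7 − response):
  item 5: 5
  item 7: 4
  item 8: 2
  item 13: 5
Sum = 5 + 4 + 2 + 5 = 16

16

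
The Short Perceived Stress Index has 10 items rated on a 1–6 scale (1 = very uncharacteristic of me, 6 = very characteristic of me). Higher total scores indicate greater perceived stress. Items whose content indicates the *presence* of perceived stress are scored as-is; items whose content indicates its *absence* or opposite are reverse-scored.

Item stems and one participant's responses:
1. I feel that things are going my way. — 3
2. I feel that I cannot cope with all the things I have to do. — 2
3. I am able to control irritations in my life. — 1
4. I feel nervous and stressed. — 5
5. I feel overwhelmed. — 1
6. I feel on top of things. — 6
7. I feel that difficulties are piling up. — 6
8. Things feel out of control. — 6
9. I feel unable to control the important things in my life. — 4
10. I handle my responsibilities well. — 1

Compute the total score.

Items 1, 3, 6, 10 describe the absence/opposite of perceived stress → reverse-score.
reverse-coded value = 7 − response.
  item 1: 7 − 3 = 4
  item 2: 2
  item 3: 7 − 1 = 6
  item 4: 5
  item 5: 1
  item 6: 7 − 6 = 1
  item 7: 6
  item 8: 6
  item 9: 4
  item 10: 7 − 1 = 6
Total = 4 + 2 + 6 + 5 + 1 + 1 + 6 + 6 + 4 + 6 = 41

41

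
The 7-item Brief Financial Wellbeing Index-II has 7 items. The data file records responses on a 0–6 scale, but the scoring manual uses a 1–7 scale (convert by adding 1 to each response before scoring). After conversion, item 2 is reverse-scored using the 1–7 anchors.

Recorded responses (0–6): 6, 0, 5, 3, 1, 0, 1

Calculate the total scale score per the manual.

29

Convert to 1–7: 7, 1, 6, 4, 2, 1, 2
Reverse-coded (reversed = (1+7) − raw = 8 − raw):
  item 2: 8 − 1 = 7
Scored: 7, 7, 6, 4, 2, 1, 2
Total = 29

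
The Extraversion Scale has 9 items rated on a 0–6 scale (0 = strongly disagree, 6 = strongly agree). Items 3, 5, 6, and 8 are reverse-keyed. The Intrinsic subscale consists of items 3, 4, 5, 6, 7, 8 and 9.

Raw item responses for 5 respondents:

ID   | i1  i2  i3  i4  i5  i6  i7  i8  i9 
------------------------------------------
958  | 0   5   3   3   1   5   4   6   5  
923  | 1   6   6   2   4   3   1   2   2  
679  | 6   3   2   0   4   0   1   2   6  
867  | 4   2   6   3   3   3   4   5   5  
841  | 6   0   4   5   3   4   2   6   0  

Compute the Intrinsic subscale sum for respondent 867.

19

Respondent 867 raw: 4, 2, 6, 3, 3, 3, 4, 5, 5.
Intrinsic items: 3, 4, 5, 6, 7, 8, 9.
Reverse-coded (reversed = (0+6) − raw = 6 − raw):
  item 3: 6 − 6 = 0
  item 4: 3
  item 5: 6 − 3 = 3
  item 6: 6 − 3 = 3
  item 7: 4
  item 8: 6 − 5 = 1
  item 9: 5
Sum = 0 + 3 + 3 + 3 + 4 + 1 + 5 = 19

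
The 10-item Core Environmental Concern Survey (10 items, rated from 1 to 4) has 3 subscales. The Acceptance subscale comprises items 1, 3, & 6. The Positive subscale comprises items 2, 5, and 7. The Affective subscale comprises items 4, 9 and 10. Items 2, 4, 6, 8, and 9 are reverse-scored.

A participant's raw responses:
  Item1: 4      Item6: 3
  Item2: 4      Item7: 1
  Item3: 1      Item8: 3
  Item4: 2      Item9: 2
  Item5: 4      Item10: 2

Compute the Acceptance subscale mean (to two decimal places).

Acceptance items: 1, 3, 6.
Of these, item 6 is reverse-scored; reverse-coded value = 5 − response.
  item 1: 4
  item 3: 1
  item 6: 5 − 3 = 2
Sum = 4 + 1 + 2 = 7
Mean = 7 / 3 = 2.33

2.33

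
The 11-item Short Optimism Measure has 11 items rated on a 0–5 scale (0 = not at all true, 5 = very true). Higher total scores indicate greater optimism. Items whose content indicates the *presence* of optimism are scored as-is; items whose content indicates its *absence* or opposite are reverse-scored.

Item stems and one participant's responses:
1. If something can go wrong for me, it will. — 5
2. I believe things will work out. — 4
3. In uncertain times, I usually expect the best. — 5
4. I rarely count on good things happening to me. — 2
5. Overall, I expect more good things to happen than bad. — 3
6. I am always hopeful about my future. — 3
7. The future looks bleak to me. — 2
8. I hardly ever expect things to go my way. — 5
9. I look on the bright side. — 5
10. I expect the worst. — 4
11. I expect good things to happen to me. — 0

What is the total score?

27

Items 1, 4, 7, 8, 10 describe the absence/opposite of optimism → reverse-score.
reversed = (0+5) − raw = 5 − raw.
  item 1: 5 − 5 = 0
  item 2: 4
  item 3: 5
  item 4: 5 − 2 = 3
  item 5: 3
  item 6: 3
  item 7: 5 − 2 = 3
  item 8: 5 − 5 = 0
  item 9: 5
  item 10: 5 − 4 = 1
  item 11: 0
Total = 0 + 4 + 5 + 3 + 3 + 3 + 3 + 0 + 5 + 1 + 0 = 27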